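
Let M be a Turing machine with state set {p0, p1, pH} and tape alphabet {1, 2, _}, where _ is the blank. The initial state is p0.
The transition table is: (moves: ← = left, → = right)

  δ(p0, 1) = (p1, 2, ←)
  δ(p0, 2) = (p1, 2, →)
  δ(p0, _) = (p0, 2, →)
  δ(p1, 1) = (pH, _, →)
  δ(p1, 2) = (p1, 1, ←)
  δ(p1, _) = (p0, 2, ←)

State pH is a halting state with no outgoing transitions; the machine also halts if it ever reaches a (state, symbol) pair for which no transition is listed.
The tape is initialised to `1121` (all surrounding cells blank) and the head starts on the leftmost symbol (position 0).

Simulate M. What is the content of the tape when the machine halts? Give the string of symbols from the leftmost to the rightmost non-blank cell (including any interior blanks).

state=p0 head=0 tape=____[1]121   (p0,1)→(p1,2,←)
state=p1 head=-1 tape=___[_]2121   (p1,_)→(p0,2,←)
state=p0 head=-2 tape=__[_]22121   (p0,_)→(p0,2,→)
state=p0 head=-1 tape=__2[2]2121   (p0,2)→(p1,2,→)
state=p1 head=0 tape=__22[2]121   (p1,2)→(p1,1,←)
state=p1 head=-1 tape=__2[2]1121   (p1,2)→(p1,1,←)
state=p1 head=-2 tape=__[2]11121   (p1,2)→(p1,1,←)
state=p1 head=-3 tape=_[_]111121   (p1,_)→(p0,2,←)
state=p0 head=-4 tape=[_]2111121   (p0,_)→(p0,2,→)
state=p0 head=-3 tape=2[2]111121   (p0,2)→(p1,2,→)
state=p1 head=-2 tape=22[1]11121   (p1,1)→(pH,_,→)
state=pH head=-1 tape=22_[1]1121
The non-blank tape span at halt is 22_11121.

22_11121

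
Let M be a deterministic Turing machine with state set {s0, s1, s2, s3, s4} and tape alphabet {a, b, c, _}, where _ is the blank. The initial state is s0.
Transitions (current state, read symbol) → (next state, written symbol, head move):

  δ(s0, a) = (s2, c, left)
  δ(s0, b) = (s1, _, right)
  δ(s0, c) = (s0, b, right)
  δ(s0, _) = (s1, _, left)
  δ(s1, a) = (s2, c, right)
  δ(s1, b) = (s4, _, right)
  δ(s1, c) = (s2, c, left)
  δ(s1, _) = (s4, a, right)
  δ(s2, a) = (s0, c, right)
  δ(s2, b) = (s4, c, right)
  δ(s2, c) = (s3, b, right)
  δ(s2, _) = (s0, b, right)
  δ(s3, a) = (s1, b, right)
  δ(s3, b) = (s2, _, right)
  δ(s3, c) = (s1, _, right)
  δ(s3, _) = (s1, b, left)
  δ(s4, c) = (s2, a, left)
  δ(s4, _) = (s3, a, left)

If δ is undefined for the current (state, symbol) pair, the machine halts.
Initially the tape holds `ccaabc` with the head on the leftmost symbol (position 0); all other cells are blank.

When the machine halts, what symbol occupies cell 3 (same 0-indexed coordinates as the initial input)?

state=s0 head=0 tape=[c]caabc____   (s0,c)→(s0,b,right)
state=s0 head=1 tape=b[c]aabc____   (s0,c)→(s0,b,right)
state=s0 head=2 tape=bb[a]abc____   (s0,a)→(s2,c,left)
state=s2 head=1 tape=b[b]cabc____   (s2,b)→(s4,c,right)
state=s4 head=2 tape=bc[c]abc____   (s4,c)→(s2,a,left)
state=s2 head=1 tape=b[c]aabc____   (s2,c)→(s3,b,right)
state=s3 head=2 tape=bb[a]abc____   (s3,a)→(s1,b,right)
state=s1 head=3 tape=bbb[a]bc____   (s1,a)→(s2,c,right)
state=s2 head=4 tape=bbbc[b]c____   (s2,b)→(s4,c,right)
state=s4 head=5 tape=bbbcc[c]____   (s4,c)→(s2,a,left)
state=s2 head=4 tape=bbbc[c]a____   (s2,c)→(s3,b,right)
state=s3 head=5 tape=bbbcb[a]____   (s3,a)→(s1,b,right)
state=s1 head=6 tape=bbbcbb[_]___   (s1,_)→(s4,a,right)
state=s4 head=7 tape=bbbcbba[_]__   (s4,_)→(s3,a,left)
state=s3 head=6 tape=bbbcbb[a]a__   (s3,a)→(s1,b,right)
state=s1 head=7 tape=bbbcbbb[a]__   (s1,a)→(s2,c,right)
state=s2 head=8 tape=bbbcbbbc[_]_   (s2,_)→(s0,b,right)
state=s0 head=9 tape=bbbcbbbcb[_]   (s0,_)→(s1,_,left)
state=s1 head=8 tape=bbbcbbbc[b]_   (s1,b)→(s4,_,right)
state=s4 head=9 tape=bbbcbbbc_[_]   (s4,_)→(s3,a,left)
state=s3 head=8 tape=bbbcbbbc[_]a   (s3,_)→(s1,b,left)
state=s1 head=7 tape=bbbcbbb[c]ba   (s1,c)→(s2,c,left)
state=s2 head=6 tape=bbbcbb[b]cba   (s2,b)→(s4,c,right)
state=s4 head=7 tape=bbbcbbc[c]ba   (s4,c)→(s2,a,left)
state=s2 head=6 tape=bbbcbb[c]aba   (s2,c)→(s3,b,right)
state=s3 head=7 tape=bbbcbbb[a]ba   (s3,a)→(s1,b,right)
state=s1 head=8 tape=bbbcbbbb[b]a   (s1,b)→(s4,_,right)
state=s4 head=9 tape=bbbcbbbb_[a]
Cell 3 holds c when M halts.

c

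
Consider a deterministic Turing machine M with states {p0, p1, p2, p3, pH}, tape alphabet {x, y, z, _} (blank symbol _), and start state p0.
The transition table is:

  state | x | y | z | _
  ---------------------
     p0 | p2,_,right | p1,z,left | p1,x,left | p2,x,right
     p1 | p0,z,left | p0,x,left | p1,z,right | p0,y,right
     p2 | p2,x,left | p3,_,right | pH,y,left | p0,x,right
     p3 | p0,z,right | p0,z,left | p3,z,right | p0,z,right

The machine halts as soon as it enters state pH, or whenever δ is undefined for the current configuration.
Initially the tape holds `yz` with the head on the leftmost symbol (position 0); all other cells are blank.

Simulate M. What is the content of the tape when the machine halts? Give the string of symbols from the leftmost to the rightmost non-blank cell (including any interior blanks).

state=p0 head=0 tape=___[y]z   (p0,y)→(p1,z,left)
state=p1 head=-1 tape=__[_]zz   (p1,_)→(p0,y,right)
state=p0 head=0 tape=__y[z]z   (p0,z)→(p1,x,left)
state=p1 head=-1 tape=__[y]xz   (p1,y)→(p0,x,left)
state=p0 head=-2 tape=_[_]xxz   (p0,_)→(p2,x,right)
state=p2 head=-1 tape=_x[x]xz   (p2,x)→(p2,x,left)
state=p2 head=-2 tape=_[x]xxz   (p2,x)→(p2,x,left)
state=p2 head=-3 tape=[_]xxxz   (p2,_)→(p0,x,right)
state=p0 head=-2 tape=x[x]xxz   (p0,x)→(p2,_,right)
state=p2 head=-1 tape=x_[x]xz   (p2,x)→(p2,x,left)
state=p2 head=-2 tape=x[_]xxz   (p2,_)→(p0,x,right)
state=p0 head=-1 tape=xx[x]xz   (p0,x)→(p2,_,right)
state=p2 head=0 tape=xx_[x]z   (p2,x)→(p2,x,left)
state=p2 head=-1 tape=xx[_]xz   (p2,_)→(p0,x,right)
state=p0 head=0 tape=xxx[x]z   (p0,x)→(p2,_,right)
state=p2 head=1 tape=xxx_[z]   (p2,z)→(pH,y,left)
state=pH head=0 tape=xxx[_]y
The non-blank tape span at halt is xxx_y.

xxx_y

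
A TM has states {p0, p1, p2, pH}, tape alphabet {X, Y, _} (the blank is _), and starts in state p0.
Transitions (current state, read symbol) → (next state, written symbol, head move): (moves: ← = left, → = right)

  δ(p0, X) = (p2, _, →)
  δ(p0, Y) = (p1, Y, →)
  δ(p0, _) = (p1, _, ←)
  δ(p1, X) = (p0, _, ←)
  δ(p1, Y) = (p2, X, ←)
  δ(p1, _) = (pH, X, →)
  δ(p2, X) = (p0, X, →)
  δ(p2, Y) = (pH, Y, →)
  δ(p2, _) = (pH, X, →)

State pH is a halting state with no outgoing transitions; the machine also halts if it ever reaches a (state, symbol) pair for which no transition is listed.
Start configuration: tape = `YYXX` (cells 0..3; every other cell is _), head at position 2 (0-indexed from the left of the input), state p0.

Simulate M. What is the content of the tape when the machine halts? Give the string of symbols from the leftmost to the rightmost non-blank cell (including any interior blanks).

YX

p0 | YY[X]X_   read X → write _, move →, go to p2
p2 | YY_[X]_   read X → write X, move →, go to p0
p0 | YY_X[_]   read _ → write _, move ←, go to p1
p1 | YY_[X]_   read X → write _, move ←, go to p0
p0 | YY[_]__   read _ → write _, move ←, go to p1
p1 | Y[Y]___   read Y → write X, move ←, go to p2
p2 | [Y]X___   read Y → write Y, move →, go to pH
pH | Y[X]___
The non-blank tape span at halt is YX.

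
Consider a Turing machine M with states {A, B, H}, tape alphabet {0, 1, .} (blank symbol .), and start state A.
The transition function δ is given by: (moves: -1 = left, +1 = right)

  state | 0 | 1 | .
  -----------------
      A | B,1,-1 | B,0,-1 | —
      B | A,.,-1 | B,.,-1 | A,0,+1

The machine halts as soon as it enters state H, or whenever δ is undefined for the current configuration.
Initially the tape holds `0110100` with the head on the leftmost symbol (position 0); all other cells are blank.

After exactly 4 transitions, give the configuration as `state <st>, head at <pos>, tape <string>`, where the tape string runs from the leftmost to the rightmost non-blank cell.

state=A head=0 tape=..[0]110100   (A,0)→(B,1,-1)
state=B head=-1 tape=.[.]1110100   (B,.)→(A,0,+1)
state=A head=0 tape=.0[1]110100   (A,1)→(B,0,-1)
state=B head=-1 tape=.[0]0110100   (B,0)→(A,.,-1)
state=A head=-2 tape=[.].0110100
After 4 steps: state A, head at -2, tape 0110100.

state A, head at -2, tape 0110100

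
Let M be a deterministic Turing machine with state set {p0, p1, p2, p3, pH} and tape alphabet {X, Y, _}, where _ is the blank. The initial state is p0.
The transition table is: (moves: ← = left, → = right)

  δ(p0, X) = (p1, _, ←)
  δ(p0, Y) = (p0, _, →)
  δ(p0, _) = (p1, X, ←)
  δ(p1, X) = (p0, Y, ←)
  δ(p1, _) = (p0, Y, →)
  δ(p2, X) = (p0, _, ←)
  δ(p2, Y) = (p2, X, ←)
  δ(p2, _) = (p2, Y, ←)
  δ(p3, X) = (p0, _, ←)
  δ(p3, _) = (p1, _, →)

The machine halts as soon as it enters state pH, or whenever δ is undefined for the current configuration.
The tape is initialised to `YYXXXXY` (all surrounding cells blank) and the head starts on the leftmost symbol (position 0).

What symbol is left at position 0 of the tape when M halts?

_

p0 | [Y]YXXXXY   read Y → write _, move →, go to p0
p0 | _[Y]XXXXY   read Y → write _, move →, go to p0
p0 | __[X]XXXY   read X → write _, move ←, go to p1
p1 | _[_]_XXXY   read _ → write Y, move →, go to p0
p0 | _Y[_]XXXY   read _ → write X, move ←, go to p1
p1 | _[Y]XXXXY
Cell 0 holds _ when M halts.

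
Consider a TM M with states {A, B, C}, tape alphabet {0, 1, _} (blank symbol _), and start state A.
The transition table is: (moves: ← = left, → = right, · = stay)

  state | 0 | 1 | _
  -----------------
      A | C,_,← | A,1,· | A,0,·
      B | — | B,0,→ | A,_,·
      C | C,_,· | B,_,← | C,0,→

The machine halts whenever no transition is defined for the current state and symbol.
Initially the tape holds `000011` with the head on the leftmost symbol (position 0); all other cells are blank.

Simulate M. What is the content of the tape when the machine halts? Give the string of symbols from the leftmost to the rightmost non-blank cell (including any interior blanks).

A | _[0]00011   read 0 → write _, move ←, go to C
C | [_]_00011   read _ → write 0, move →, go to C
C | 0[_]00011   read _ → write 0, move →, go to C
C | 00[0]0011   read 0 → write _, move ·, go to C
C | 00[_]0011   read _ → write 0, move →, go to C
C | 000[0]011   read 0 → write _, move ·, go to C
C | 000[_]011   read _ → write 0, move →, go to C
C | 0000[0]11   read 0 → write _, move ·, go to C
C | 0000[_]11   read _ → write 0, move →, go to C
C | 00000[1]1   read 1 → write _, move ←, go to B
B | 0000[0]_1
The non-blank tape span at halt is 00000_1.

00000_1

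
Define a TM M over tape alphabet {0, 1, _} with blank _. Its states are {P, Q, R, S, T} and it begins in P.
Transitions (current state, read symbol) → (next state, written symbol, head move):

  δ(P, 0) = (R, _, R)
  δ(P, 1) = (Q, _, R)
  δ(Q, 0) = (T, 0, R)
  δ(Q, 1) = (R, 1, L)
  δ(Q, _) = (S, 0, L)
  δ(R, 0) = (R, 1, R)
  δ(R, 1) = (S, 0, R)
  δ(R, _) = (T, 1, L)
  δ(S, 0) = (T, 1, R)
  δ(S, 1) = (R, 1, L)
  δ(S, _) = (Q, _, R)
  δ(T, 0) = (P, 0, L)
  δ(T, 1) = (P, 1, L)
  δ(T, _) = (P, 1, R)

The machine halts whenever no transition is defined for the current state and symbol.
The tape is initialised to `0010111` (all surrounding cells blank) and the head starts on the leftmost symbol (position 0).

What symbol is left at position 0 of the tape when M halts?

state=P head=0 tape=[0]010111____   (P,0)→(R,_,R)
state=R head=1 tape=_[0]10111____   (R,0)→(R,1,R)
state=R head=2 tape=_1[1]0111____   (R,1)→(S,0,R)
state=S head=3 tape=_10[0]111____   (S,0)→(T,1,R)
state=T head=4 tape=_101[1]11____   (T,1)→(P,1,L)
state=P head=3 tape=_10[1]111____   (P,1)→(Q,_,R)
state=Q head=4 tape=_10_[1]11____   (Q,1)→(R,1,L)
state=R head=3 tape=_10[_]111____   (R,_)→(T,1,L)
state=T head=2 tape=_1[0]1111____   (T,0)→(P,0,L)
state=P head=1 tape=_[1]01111____   (P,1)→(Q,_,R)
state=Q head=2 tape=__[0]1111____   (Q,0)→(T,0,R)
state=T head=3 tape=__0[1]111____   (T,1)→(P,1,L)
state=P head=2 tape=__[0]1111____   (P,0)→(R,_,R)
state=R head=3 tape=___[1]111____   (R,1)→(S,0,R)
state=S head=4 tape=___0[1]11____   (S,1)→(R,1,L)
state=R head=3 tape=___[0]111____   (R,0)→(R,1,R)
state=R head=4 tape=___1[1]11____   (R,1)→(S,0,R)
state=S head=5 tape=___10[1]1____   (S,1)→(R,1,L)
state=R head=4 tape=___1[0]11____   (R,0)→(R,1,R)
state=R head=5 tape=___11[1]1____   (R,1)→(S,0,R)
state=S head=6 tape=___110[1]____   (S,1)→(R,1,L)
state=R head=5 tape=___11[0]1____   (R,0)→(R,1,R)
state=R head=6 tape=___111[1]____   (R,1)→(S,0,R)
state=S head=7 tape=___1110[_]___   (S,_)→(Q,_,R)
state=Q head=8 tape=___1110_[_]__   (Q,_)→(S,0,L)
state=S head=7 tape=___1110[_]0__   (S,_)→(Q,_,R)
state=Q head=8 tape=___1110_[0]__   (Q,0)→(T,0,R)
state=T head=9 tape=___1110_0[_]_   (T,_)→(P,1,R)
state=P head=10 tape=___1110_01[_]
Cell 0 holds _ when M halts.

_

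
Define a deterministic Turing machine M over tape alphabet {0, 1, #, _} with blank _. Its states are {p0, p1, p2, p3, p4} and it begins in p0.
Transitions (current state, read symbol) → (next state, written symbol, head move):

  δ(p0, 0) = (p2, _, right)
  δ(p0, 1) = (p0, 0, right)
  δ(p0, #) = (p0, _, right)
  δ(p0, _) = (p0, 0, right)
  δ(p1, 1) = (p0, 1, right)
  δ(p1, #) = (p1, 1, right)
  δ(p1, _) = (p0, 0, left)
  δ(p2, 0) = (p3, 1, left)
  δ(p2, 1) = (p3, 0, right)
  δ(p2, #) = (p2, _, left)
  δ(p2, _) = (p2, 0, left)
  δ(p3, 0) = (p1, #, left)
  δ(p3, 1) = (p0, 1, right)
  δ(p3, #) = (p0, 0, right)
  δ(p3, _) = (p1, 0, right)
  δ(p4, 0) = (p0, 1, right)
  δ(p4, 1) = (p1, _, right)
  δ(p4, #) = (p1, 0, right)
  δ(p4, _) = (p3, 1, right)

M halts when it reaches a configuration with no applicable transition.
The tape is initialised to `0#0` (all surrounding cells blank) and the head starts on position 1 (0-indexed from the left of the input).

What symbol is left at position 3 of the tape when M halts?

p0 | _0[#]0__   read # → write _, move right, go to p0
p0 | _0_[0]__   read 0 → write _, move right, go to p2
p2 | _0__[_]_   read _ → write 0, move left, go to p2
p2 | _0_[_]0_   read _ → write 0, move left, go to p2
p2 | _0[_]00_   read _ → write 0, move left, go to p2
p2 | _[0]000_   read 0 → write 1, move left, go to p3
p3 | [_]1000_   read _ → write 0, move right, go to p1
p1 | 0[1]000_   read 1 → write 1, move right, go to p0
p0 | 01[0]00_   read 0 → write _, move right, go to p2
p2 | 01_[0]0_   read 0 → write 1, move left, go to p3
p3 | 01[_]10_   read _ → write 0, move right, go to p1
p1 | 010[1]0_   read 1 → write 1, move right, go to p0
p0 | 0101[0]_   read 0 → write _, move right, go to p2
p2 | 0101_[_]   read _ → write 0, move left, go to p2
p2 | 0101[_]0   read _ → write 0, move left, go to p2
p2 | 010[1]00   read 1 → write 0, move right, go to p3
p3 | 0100[0]0   read 0 → write #, move left, go to p1
p1 | 010[0]#0
Cell 3 holds # when M halts.

#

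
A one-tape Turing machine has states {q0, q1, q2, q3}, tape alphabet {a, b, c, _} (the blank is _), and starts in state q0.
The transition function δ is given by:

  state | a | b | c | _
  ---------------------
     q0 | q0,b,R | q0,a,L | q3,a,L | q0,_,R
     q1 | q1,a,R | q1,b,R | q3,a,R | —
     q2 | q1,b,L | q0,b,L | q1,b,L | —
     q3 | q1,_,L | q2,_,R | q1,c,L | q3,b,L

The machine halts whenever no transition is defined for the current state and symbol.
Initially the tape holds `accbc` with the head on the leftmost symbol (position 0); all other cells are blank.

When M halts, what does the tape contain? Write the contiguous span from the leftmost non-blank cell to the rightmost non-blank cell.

bcbc

state=q0 head=0 tape=[a]ccbc   (q0,a)→(q0,b,R)
state=q0 head=1 tape=b[c]cbc   (q0,c)→(q3,a,L)
state=q3 head=0 tape=[b]acbc   (q3,b)→(q2,_,R)
state=q2 head=1 tape=_[a]cbc   (q2,a)→(q1,b,L)
state=q1 head=0 tape=[_]bcbc
The non-blank tape span at halt is bcbc.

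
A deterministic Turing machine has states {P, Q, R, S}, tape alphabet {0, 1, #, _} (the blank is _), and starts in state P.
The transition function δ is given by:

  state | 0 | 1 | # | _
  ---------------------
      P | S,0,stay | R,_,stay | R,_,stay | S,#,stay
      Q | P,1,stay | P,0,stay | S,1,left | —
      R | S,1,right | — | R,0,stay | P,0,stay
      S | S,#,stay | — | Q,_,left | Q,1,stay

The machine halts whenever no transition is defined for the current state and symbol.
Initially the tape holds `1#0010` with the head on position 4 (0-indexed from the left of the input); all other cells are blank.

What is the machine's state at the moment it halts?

state=P head=4 tape=1#00[1]0   (P,1)→(R,_,stay)
state=R head=4 tape=1#00[_]0   (R,_)→(P,0,stay)
state=P head=4 tape=1#00[0]0   (P,0)→(S,0,stay)
state=S head=4 tape=1#00[0]0   (S,0)→(S,#,stay)
state=S head=4 tape=1#00[#]0   (S,#)→(Q,_,left)
state=Q head=3 tape=1#0[0]_0   (Q,0)→(P,1,stay)
state=P head=3 tape=1#0[1]_0   (P,1)→(R,_,stay)
state=R head=3 tape=1#0[_]_0   (R,_)→(P,0,stay)
state=P head=3 tape=1#0[0]_0   (P,0)→(S,0,stay)
state=S head=3 tape=1#0[0]_0   (S,0)→(S,#,stay)
state=S head=3 tape=1#0[#]_0   (S,#)→(Q,_,left)
state=Q head=2 tape=1#[0]__0   (Q,0)→(P,1,stay)
state=P head=2 tape=1#[1]__0   (P,1)→(R,_,stay)
state=R head=2 tape=1#[_]__0   (R,_)→(P,0,stay)
state=P head=2 tape=1#[0]__0   (P,0)→(S,0,stay)
state=S head=2 tape=1#[0]__0   (S,0)→(S,#,stay)
state=S head=2 tape=1#[#]__0   (S,#)→(Q,_,left)
state=Q head=1 tape=1[#]___0   (Q,#)→(S,1,left)
state=S head=0 tape=[1]1___0
No transition is defined for (S, 1); M halts in state S.

S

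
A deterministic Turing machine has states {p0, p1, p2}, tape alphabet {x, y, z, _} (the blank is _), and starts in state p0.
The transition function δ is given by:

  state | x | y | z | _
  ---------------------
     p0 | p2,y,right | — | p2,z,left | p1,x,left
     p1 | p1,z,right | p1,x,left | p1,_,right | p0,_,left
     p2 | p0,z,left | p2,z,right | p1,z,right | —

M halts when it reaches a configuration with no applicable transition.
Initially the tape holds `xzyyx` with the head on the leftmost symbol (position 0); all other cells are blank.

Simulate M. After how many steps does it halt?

state=p0 head=0 tape=[x]zyyx_   (p0,x)→(p2,y,right)
state=p2 head=1 tape=y[z]yyx_   (p2,z)→(p1,z,right)
state=p1 head=2 tape=yz[y]yx_   (p1,y)→(p1,x,left)
state=p1 head=1 tape=y[z]xyx_   (p1,z)→(p1,_,right)
state=p1 head=2 tape=y_[x]yx_   (p1,x)→(p1,z,right)
state=p1 head=3 tape=y_z[y]x_   (p1,y)→(p1,x,left)
state=p1 head=2 tape=y_[z]xx_   (p1,z)→(p1,_,right)
state=p1 head=3 tape=y__[x]x_   (p1,x)→(p1,z,right)
state=p1 head=4 tape=y__z[x]_   (p1,x)→(p1,z,right)
state=p1 head=5 tape=y__zz[_]   (p1,_)→(p0,_,left)
state=p0 head=4 tape=y__z[z]_   (p0,z)→(p2,z,left)
state=p2 head=3 tape=y__[z]z_   (p2,z)→(p1,z,right)
state=p1 head=4 tape=y__z[z]_   (p1,z)→(p1,_,right)
state=p1 head=5 tape=y__z_[_]   (p1,_)→(p0,_,left)
state=p0 head=4 tape=y__z[_]_   (p0,_)→(p1,x,left)
state=p1 head=3 tape=y__[z]x_   (p1,z)→(p1,_,right)
state=p1 head=4 tape=y___[x]_   (p1,x)→(p1,z,right)
state=p1 head=5 tape=y___z[_]   (p1,_)→(p0,_,left)
state=p0 head=4 tape=y___[z]_   (p0,z)→(p2,z,left)
state=p2 head=3 tape=y__[_]z_
M halts after 19 transitions.

19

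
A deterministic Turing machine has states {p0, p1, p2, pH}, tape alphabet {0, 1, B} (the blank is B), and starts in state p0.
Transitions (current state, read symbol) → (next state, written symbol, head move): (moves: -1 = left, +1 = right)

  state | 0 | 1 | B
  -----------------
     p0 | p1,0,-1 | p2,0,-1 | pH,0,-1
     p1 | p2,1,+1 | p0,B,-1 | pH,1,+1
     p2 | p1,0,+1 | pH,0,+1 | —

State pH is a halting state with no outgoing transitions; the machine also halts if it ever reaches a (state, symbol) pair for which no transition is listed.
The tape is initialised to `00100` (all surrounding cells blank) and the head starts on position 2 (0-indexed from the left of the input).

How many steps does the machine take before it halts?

5

state=p0 head=2 tape=00[1]00B   (p0,1)→(p2,0,-1)
state=p2 head=1 tape=0[0]000B   (p2,0)→(p1,0,+1)
state=p1 head=2 tape=00[0]00B   (p1,0)→(p2,1,+1)
state=p2 head=3 tape=001[0]0B   (p2,0)→(p1,0,+1)
state=p1 head=4 tape=0010[0]B   (p1,0)→(p2,1,+1)
state=p2 head=5 tape=00101[B]
M halts after 5 transitions.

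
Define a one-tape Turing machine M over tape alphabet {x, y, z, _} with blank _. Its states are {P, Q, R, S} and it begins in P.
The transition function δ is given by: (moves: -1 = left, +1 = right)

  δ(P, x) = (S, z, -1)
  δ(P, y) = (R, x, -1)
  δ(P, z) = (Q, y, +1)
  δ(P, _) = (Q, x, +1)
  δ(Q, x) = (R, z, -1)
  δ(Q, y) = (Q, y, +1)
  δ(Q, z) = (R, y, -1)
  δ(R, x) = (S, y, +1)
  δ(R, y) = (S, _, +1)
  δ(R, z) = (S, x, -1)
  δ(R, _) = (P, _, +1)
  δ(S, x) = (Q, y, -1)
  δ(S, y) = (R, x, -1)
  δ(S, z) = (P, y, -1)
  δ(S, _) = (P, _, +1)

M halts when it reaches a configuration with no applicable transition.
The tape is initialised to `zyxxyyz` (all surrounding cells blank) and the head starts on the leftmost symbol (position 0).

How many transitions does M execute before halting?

state=P head=0 tape=[z]yxxyyz_   (P,z)→(Q,y,+1)
state=Q head=1 tape=y[y]xxyyz_   (Q,y)→(Q,y,+1)
state=Q head=2 tape=yy[x]xyyz_   (Q,x)→(R,z,-1)
state=R head=1 tape=y[y]zxyyz_   (R,y)→(S,_,+1)
state=S head=2 tape=y_[z]xyyz_   (S,z)→(P,y,-1)
state=P head=1 tape=y[_]yxyyz_   (P,_)→(Q,x,+1)
state=Q head=2 tape=yx[y]xyyz_   (Q,y)→(Q,y,+1)
state=Q head=3 tape=yxy[x]yyz_   (Q,x)→(R,z,-1)
state=R head=2 tape=yx[y]zyyz_   (R,y)→(S,_,+1)
state=S head=3 tape=yx_[z]yyz_   (S,z)→(P,y,-1)
state=P head=2 tape=yx[_]yyyz_   (P,_)→(Q,x,+1)
state=Q head=3 tape=yxx[y]yyz_   (Q,y)→(Q,y,+1)
state=Q head=4 tape=yxxy[y]yz_   (Q,y)→(Q,y,+1)
state=Q head=5 tape=yxxyy[y]z_   (Q,y)→(Q,y,+1)
state=Q head=6 tape=yxxyyy[z]_   (Q,z)→(R,y,-1)
state=R head=5 tape=yxxyy[y]y_   (R,y)→(S,_,+1)
state=S head=6 tape=yxxyy_[y]_   (S,y)→(R,x,-1)
state=R head=5 tape=yxxyy[_]x_   (R,_)→(P,_,+1)
state=P head=6 tape=yxxyy_[x]_   (P,x)→(S,z,-1)
state=S head=5 tape=yxxyy[_]z_   (S,_)→(P,_,+1)
state=P head=6 tape=yxxyy_[z]_   (P,z)→(Q,y,+1)
state=Q head=7 tape=yxxyy_y[_]
M halts after 21 transitions.

21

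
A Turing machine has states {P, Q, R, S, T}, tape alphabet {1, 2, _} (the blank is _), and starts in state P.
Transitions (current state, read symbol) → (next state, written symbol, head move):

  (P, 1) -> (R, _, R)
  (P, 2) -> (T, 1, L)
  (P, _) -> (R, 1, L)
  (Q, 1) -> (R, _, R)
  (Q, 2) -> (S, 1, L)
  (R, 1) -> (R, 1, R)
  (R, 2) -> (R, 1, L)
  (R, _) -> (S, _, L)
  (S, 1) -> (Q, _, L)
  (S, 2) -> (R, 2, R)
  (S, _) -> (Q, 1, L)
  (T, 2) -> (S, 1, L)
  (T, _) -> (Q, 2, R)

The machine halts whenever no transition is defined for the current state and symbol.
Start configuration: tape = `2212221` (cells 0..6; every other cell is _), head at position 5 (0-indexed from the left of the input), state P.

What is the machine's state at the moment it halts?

state=P head=5 tape=22122[2]1_   (P,2)→(T,1,L)
state=T head=4 tape=2212[2]11_   (T,2)→(S,1,L)
state=S head=3 tape=221[2]111_   (S,2)→(R,2,R)
state=R head=4 tape=2212[1]11_   (R,1)→(R,1,R)
state=R head=5 tape=22121[1]1_   (R,1)→(R,1,R)
state=R head=6 tape=221211[1]_   (R,1)→(R,1,R)
state=R head=7 tape=2212111[_]   (R,_)→(S,_,L)
state=S head=6 tape=221211[1]_   (S,1)→(Q,_,L)
state=Q head=5 tape=22121[1]__   (Q,1)→(R,_,R)
state=R head=6 tape=22121_[_]_   (R,_)→(S,_,L)
state=S head=5 tape=22121[_]__   (S,_)→(Q,1,L)
state=Q head=4 tape=2212[1]1__   (Q,1)→(R,_,R)
state=R head=5 tape=2212_[1]__   (R,1)→(R,1,R)
state=R head=6 tape=2212_1[_]_   (R,_)→(S,_,L)
state=S head=5 tape=2212_[1]__   (S,1)→(Q,_,L)
state=Q head=4 tape=2212[_]___
No transition is defined for (Q, _); M halts in state Q.

Q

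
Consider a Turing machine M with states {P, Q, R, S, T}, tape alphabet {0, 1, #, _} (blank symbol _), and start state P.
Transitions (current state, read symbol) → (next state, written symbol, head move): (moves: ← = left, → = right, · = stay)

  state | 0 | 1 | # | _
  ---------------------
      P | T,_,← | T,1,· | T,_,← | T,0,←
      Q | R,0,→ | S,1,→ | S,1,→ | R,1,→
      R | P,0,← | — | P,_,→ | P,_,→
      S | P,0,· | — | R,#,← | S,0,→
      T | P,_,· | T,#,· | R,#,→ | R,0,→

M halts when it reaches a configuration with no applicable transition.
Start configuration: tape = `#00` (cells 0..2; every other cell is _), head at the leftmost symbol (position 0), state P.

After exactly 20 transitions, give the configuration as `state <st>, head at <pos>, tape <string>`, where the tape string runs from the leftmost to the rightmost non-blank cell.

state R, head at -1, tape 0000_0

state=P head=0 tape=__[#]00_   (P,#)→(T,_,←)
state=T head=-1 tape=_[_]_00_   (T,_)→(R,0,→)
state=R head=0 tape=_0[_]00_   (R,_)→(P,_,→)
state=P head=1 tape=_0_[0]0_   (P,0)→(T,_,←)
state=T head=0 tape=_0[_]_0_   (T,_)→(R,0,→)
state=R head=1 tape=_00[_]0_   (R,_)→(P,_,→)
state=P head=2 tape=_00_[0]_   (P,0)→(T,_,←)
state=T head=1 tape=_00[_]__   (T,_)→(R,0,→)
state=R head=2 tape=_000[_]_   (R,_)→(P,_,→)
state=P head=3 tape=_000_[_]   (P,_)→(T,0,←)
state=T head=2 tape=_000[_]0   (T,_)→(R,0,→)
state=R head=3 tape=_0000[0]   (R,0)→(P,0,←)
state=P head=2 tape=_000[0]0   (P,0)→(T,_,←)
state=T head=1 tape=_00[0]_0   (T,0)→(P,_,·)
state=P head=1 tape=_00[_]_0   (P,_)→(T,0,←)
state=T head=0 tape=_0[0]0_0   (T,0)→(P,_,·)
state=P head=0 tape=_0[_]0_0   (P,_)→(T,0,←)
state=T head=-1 tape=_[0]00_0   (T,0)→(P,_,·)
state=P head=-1 tape=_[_]00_0   (P,_)→(T,0,←)
state=T head=-2 tape=[_]000_0   (T,_)→(R,0,→)
state=R head=-1 tape=0[0]00_0
After 20 steps: state R, head at -1, tape 0000_0.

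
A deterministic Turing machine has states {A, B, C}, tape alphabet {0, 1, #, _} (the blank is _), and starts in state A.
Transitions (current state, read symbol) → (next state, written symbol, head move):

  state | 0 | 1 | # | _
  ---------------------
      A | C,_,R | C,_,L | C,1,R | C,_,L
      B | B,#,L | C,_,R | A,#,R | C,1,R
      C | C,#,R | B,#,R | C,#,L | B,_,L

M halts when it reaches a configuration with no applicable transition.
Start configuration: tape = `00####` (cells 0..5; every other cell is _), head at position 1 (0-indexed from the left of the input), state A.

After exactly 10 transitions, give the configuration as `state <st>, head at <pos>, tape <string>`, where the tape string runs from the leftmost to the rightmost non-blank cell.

A | _0[0]####   read 0 → write _, move R, go to C
C | _0_[#]###   read # → write #, move L, go to C
C | _0[_]####   read _ → write _, move L, go to B
B | _[0]_####   read 0 → write #, move L, go to B
B | [_]#_####   read _ → write 1, move R, go to C
C | 1[#]_####   read # → write #, move L, go to C
C | [1]#_####   read 1 → write #, move R, go to B
B | #[#]_####   read # → write #, move R, go to A
A | ##[_]####   read _ → write _, move L, go to C
C | #[#]_####   read # → write #, move L, go to C
C | [#]#_####
After 10 steps: state C, head at -1, tape ##_####.

state C, head at -1, tape ##_####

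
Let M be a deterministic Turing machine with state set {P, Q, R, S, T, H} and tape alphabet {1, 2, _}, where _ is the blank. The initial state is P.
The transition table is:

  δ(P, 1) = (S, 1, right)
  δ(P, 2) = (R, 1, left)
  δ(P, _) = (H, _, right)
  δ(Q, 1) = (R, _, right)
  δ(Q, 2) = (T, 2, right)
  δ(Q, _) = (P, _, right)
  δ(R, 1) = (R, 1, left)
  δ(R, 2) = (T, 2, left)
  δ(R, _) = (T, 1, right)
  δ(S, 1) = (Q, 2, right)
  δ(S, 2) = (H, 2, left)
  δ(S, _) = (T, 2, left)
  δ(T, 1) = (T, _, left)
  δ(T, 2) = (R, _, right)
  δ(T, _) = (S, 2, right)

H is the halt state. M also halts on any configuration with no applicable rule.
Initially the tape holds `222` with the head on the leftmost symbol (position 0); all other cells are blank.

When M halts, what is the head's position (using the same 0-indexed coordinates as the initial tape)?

-2

state=P head=0 tape=__[2]22   (P,2)→(R,1,left)
state=R head=-1 tape=_[_]122   (R,_)→(T,1,right)
state=T head=0 tape=_1[1]22   (T,1)→(T,_,left)
state=T head=-1 tape=_[1]_22   (T,1)→(T,_,left)
state=T head=-2 tape=[_]__22   (T,_)→(S,2,right)
state=S head=-1 tape=2[_]_22   (S,_)→(T,2,left)
state=T head=-2 tape=[2]2_22   (T,2)→(R,_,right)
state=R head=-1 tape=_[2]_22   (R,2)→(T,2,left)
state=T head=-2 tape=[_]2_22   (T,_)→(S,2,right)
state=S head=-1 tape=2[2]_22   (S,2)→(H,2,left)
state=H head=-2 tape=[2]2_22
At halt the head is at cell -2.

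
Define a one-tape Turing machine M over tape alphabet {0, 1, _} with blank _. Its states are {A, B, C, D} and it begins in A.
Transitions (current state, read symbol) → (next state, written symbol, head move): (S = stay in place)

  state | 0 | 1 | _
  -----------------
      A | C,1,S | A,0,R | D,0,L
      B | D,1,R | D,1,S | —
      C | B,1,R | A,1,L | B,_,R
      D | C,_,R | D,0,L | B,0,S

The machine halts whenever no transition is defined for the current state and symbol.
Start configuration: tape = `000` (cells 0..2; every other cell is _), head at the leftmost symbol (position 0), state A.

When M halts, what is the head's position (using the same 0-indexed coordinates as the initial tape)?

4

A | ___[0]00__   read 0 → write 1, move S, go to C
C | ___[1]00__   read 1 → write 1, move L, go to A
A | __[_]100__   read _ → write 0, move L, go to D
D | _[_]0100__   read _ → write 0, move S, go to B
B | _[0]0100__   read 0 → write 1, move R, go to D
D | _1[0]100__   read 0 → write _, move R, go to C
C | _1_[1]00__   read 1 → write 1, move L, go to A
A | _1[_]100__   read _ → write 0, move L, go to D
D | _[1]0100__   read 1 → write 0, move L, go to D
D | [_]00100__   read _ → write 0, move S, go to B
B | [0]00100__   read 0 → write 1, move R, go to D
D | 1[0]0100__   read 0 → write _, move R, go to C
C | 1_[0]100__   read 0 → write 1, move R, go to B
B | 1_1[1]00__   read 1 → write 1, move S, go to D
D | 1_1[1]00__   read 1 → write 0, move L, go to D
D | 1_[1]000__   read 1 → write 0, move L, go to D
D | 1[_]0000__   read _ → write 0, move S, go to B
B | 1[0]0000__   read 0 → write 1, move R, go to D
D | 11[0]000__   read 0 → write _, move R, go to C
C | 11_[0]00__   read 0 → write 1, move R, go to B
B | 11_1[0]0__   read 0 → write 1, move R, go to D
D | 11_11[0]__   read 0 → write _, move R, go to C
C | 11_11_[_]_   read _ → write _, move R, go to B
B | 11_11__[_]
At halt the head is at cell 4.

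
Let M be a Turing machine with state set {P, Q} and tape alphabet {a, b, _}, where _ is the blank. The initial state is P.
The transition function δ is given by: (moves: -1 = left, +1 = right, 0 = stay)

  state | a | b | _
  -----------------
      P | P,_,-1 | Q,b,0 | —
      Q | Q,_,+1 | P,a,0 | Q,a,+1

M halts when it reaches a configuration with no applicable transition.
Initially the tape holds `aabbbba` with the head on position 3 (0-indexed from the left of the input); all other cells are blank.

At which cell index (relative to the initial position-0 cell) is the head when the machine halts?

state=P head=3 tape=_aab[b]bba   (P,b)→(Q,b,0)
state=Q head=3 tape=_aab[b]bba   (Q,b)→(P,a,0)
state=P head=3 tape=_aab[a]bba   (P,a)→(P,_,-1)
state=P head=2 tape=_aa[b]_bba   (P,b)→(Q,b,0)
state=Q head=2 tape=_aa[b]_bba   (Q,b)→(P,a,0)
state=P head=2 tape=_aa[a]_bba   (P,a)→(P,_,-1)
state=P head=1 tape=_a[a]__bba   (P,a)→(P,_,-1)
state=P head=0 tape=_[a]___bba   (P,a)→(P,_,-1)
state=P head=-1 tape=[_]____bba
At halt the head is at cell -1.

-1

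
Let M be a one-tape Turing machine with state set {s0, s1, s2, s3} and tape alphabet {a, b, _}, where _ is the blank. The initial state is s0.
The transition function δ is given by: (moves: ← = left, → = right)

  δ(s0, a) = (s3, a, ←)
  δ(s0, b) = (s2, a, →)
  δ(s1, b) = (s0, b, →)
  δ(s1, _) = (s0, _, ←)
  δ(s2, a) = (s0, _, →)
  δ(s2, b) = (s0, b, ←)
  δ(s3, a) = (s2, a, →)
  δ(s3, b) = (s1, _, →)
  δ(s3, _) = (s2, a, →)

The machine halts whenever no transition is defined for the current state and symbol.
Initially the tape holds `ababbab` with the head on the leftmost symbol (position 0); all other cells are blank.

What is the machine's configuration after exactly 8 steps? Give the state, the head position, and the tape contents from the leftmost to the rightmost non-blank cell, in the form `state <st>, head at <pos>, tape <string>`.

state=s0 head=0 tape=_[a]babbab   (s0,a)→(s3,a,←)
state=s3 head=-1 tape=[_]ababbab   (s3,_)→(s2,a,→)
state=s2 head=0 tape=a[a]babbab   (s2,a)→(s0,_,→)
state=s0 head=1 tape=a_[b]abbab   (s0,b)→(s2,a,→)
state=s2 head=2 tape=a_a[a]bbab   (s2,a)→(s0,_,→)
state=s0 head=3 tape=a_a_[b]bab   (s0,b)→(s2,a,→)
state=s2 head=4 tape=a_a_a[b]ab   (s2,b)→(s0,b,←)
state=s0 head=3 tape=a_a_[a]bab   (s0,a)→(s3,a,←)
state=s3 head=2 tape=a_a[_]abab
After 8 steps: state s3, head at 2, tape a_a_abab.

state s3, head at 2, tape a_a_abab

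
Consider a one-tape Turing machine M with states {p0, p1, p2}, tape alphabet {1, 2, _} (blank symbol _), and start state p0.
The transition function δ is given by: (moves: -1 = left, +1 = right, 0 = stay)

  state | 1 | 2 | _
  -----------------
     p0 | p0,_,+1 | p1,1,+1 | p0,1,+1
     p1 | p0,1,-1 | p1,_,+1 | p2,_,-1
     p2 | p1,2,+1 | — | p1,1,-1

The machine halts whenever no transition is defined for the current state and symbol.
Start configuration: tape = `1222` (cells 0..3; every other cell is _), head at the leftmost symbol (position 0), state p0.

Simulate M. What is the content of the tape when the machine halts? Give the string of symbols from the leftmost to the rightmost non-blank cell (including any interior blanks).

p0 | [1]222_   read 1 → write _, move +1, go to p0
p0 | _[2]22_   read 2 → write 1, move +1, go to p1
p1 | _1[2]2_   read 2 → write _, move +1, go to p1
p1 | _1_[2]_   read 2 → write _, move +1, go to p1
p1 | _1__[_]   read _ → write _, move -1, go to p2
p2 | _1_[_]_   read _ → write 1, move -1, go to p1
p1 | _1[_]1_   read _ → write _, move -1, go to p2
p2 | _[1]_1_   read 1 → write 2, move +1, go to p1
p1 | _2[_]1_   read _ → write _, move -1, go to p2
p2 | _[2]_1_
The non-blank tape span at halt is 2_1.

2_1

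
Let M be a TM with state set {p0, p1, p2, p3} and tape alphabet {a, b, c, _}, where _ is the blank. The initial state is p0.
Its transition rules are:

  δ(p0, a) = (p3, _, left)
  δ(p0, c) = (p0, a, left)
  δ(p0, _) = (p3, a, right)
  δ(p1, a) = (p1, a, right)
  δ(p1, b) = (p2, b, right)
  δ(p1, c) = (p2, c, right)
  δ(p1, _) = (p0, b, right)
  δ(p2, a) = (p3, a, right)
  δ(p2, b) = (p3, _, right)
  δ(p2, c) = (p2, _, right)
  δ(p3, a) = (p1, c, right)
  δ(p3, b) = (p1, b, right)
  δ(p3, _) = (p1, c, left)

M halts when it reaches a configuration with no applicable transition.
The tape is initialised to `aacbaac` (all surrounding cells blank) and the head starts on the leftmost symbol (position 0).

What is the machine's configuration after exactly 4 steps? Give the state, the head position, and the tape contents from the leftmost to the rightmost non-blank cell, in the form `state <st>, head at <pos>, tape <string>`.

state p0, head at -2, tape ba_acbaac

p0 | __[a]acbaac   read a → write _, move left, go to p3
p3 | _[_]_acbaac   read _ → write c, move left, go to p1
p1 | [_]c_acbaac   read _ → write b, move right, go to p0
p0 | b[c]_acbaac   read c → write a, move left, go to p0
p0 | [b]a_acbaac
After 4 steps: state p0, head at -2, tape ba_acbaac.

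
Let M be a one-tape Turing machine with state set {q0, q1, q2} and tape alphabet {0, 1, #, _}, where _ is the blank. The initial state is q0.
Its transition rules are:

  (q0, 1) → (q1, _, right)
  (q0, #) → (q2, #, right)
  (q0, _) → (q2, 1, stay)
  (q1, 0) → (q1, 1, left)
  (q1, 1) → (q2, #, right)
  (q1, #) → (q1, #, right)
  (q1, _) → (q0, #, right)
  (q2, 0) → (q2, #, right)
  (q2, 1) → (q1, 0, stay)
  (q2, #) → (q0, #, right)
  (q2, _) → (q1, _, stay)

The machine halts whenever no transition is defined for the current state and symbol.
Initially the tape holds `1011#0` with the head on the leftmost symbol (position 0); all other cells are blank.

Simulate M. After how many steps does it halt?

q0 | [1]011#0   read 1 → write _, move right, go to q1
q1 | _[0]11#0   read 0 → write 1, move left, go to q1
q1 | [_]111#0   read _ → write #, move right, go to q0
q0 | #[1]11#0   read 1 → write _, move right, go to q1
q1 | #_[1]1#0   read 1 → write #, move right, go to q2
q2 | #_#[1]#0   read 1 → write 0, move stay, go to q1
q1 | #_#[0]#0   read 0 → write 1, move left, go to q1
q1 | #_[#]1#0   read # → write #, move right, go to q1
q1 | #_#[1]#0   read 1 → write #, move right, go to q2
q2 | #_##[#]0   read # → write #, move right, go to q0
q0 | #_###[0]
M halts after 10 transitions.

10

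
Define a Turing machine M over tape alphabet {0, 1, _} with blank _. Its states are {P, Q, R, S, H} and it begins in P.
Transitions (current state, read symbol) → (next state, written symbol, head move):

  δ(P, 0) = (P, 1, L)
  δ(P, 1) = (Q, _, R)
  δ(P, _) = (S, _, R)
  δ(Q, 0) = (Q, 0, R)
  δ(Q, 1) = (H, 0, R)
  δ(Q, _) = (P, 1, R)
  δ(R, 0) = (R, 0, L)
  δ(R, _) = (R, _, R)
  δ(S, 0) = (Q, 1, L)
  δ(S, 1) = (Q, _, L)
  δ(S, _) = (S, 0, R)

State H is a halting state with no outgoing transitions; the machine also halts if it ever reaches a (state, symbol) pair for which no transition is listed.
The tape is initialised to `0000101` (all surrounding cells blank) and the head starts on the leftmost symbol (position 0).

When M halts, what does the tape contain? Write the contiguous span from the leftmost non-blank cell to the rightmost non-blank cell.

11_00001

P | _[0]000101   read 0 → write 1, move L, go to P
P | [_]1000101   read _ → write _, move R, go to S
S | _[1]000101   read 1 → write _, move L, go to Q
Q | [_]_000101   read _ → write 1, move R, go to P
P | 1[_]000101   read _ → write _, move R, go to S
S | 1_[0]00101   read 0 → write 1, move L, go to Q
Q | 1[_]100101   read _ → write 1, move R, go to P
P | 11[1]00101   read 1 → write _, move R, go to Q
Q | 11_[0]0101   read 0 → write 0, move R, go to Q
Q | 11_0[0]101   read 0 → write 0, move R, go to Q
Q | 11_00[1]01   read 1 → write 0, move R, go to H
H | 11_000[0]1
The non-blank tape span at halt is 11_00001.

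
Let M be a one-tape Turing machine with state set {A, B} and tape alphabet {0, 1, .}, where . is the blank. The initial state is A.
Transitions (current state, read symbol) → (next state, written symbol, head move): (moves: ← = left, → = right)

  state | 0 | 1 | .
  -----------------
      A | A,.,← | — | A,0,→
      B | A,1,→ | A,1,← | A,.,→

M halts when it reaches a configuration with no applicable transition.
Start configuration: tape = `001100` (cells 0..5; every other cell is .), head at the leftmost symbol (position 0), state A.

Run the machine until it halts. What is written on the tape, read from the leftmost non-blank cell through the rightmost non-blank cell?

state=A head=0 tape=..[0]01100   (A,0)→(A,.,←)
state=A head=-1 tape=.[.].01100   (A,.)→(A,0,→)
state=A head=0 tape=.0[.]01100   (A,.)→(A,0,→)
state=A head=1 tape=.00[0]1100   (A,0)→(A,.,←)
state=A head=0 tape=.0[0].1100   (A,0)→(A,.,←)
state=A head=-1 tape=.[0]..1100   (A,0)→(A,.,←)
state=A head=-2 tape=[.]...1100   (A,.)→(A,0,→)
state=A head=-1 tape=0[.]..1100   (A,.)→(A,0,→)
state=A head=0 tape=00[.].1100   (A,.)→(A,0,→)
state=A head=1 tape=000[.]1100   (A,.)→(A,0,→)
state=A head=2 tape=0000[1]100
The non-blank tape span at halt is 00001100.

00001100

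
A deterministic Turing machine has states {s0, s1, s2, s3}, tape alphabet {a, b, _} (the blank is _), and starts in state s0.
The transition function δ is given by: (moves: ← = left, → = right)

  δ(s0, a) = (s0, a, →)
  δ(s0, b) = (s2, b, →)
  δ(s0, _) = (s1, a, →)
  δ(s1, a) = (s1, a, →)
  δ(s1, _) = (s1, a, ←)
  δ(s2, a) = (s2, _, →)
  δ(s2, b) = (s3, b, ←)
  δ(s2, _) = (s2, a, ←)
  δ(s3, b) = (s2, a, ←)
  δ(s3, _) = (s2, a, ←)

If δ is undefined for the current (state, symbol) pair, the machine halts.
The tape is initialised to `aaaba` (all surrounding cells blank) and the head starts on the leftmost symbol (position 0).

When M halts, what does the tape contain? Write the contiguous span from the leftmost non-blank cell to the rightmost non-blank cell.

aaabaa

s0 | [a]aaba_   read a → write a, move →, go to s0
s0 | a[a]aba_   read a → write a, move →, go to s0
s0 | aa[a]ba_   read a → write a, move →, go to s0
s0 | aaa[b]a_   read b → write b, move →, go to s2
s2 | aaab[a]_   read a → write _, move →, go to s2
s2 | aaab_[_]   read _ → write a, move ←, go to s2
s2 | aaab[_]a   read _ → write a, move ←, go to s2
s2 | aaa[b]aa   read b → write b, move ←, go to s3
s3 | aa[a]baa
The non-blank tape span at halt is aaabaa.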